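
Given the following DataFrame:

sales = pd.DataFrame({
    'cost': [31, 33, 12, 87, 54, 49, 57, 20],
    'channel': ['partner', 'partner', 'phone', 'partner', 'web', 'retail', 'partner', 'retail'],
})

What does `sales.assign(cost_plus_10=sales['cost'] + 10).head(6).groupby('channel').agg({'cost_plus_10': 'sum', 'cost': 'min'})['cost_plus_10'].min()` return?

22

add column cost_plus_10 = sales['cost'] + 10:
   cost  channel  cost_plus_10
0    31  partner            41
1    33  partner            43
2    12    phone            22
3    87  partner            97
4    54      web            64
5    49   retail            59
6    57  partner            67
7    20   retail            30
take first 6 rows:
   cost  channel  cost_plus_10
0    31  partner            41
1    33  partner            43
2    12    phone            22
3    87  partner            97
4    54      web            64
5    49   retail            59
group by channel: sum(cost_plus_10), min(cost):
         cost_plus_10  cost
channel                    
partner           181    31
phone              22    12
retail             59    49
web                64    54
Finally, min of column 'cost_plus_10' = 22.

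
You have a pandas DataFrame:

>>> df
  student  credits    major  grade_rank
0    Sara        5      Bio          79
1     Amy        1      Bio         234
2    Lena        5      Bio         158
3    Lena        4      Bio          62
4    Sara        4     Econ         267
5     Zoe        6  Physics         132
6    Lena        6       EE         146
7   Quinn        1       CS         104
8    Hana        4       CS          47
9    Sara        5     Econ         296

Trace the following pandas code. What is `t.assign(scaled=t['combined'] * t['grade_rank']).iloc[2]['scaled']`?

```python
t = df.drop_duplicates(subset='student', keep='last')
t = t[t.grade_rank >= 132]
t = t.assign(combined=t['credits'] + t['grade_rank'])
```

drop duplicate student (keep=last):
  student  credits    major  grade_rank
1     Amy        1      Bio         234
5     Zoe        6  Physics         132
6    Lena        6       EE         146
7   Quinn        1       CS         104
8    Hana        4       CS          47
9    Sara        5     Econ         296
filter rows where grade_rank >= 132:
  student  credits    major  grade_rank
1     Amy        1      Bio         234
5     Zoe        6  Physics         132
6    Lena        6       EE         146
9    Sara        5     Econ         296
add column combined = t['credits'] + t['grade_rank']:
  student  credits    major  grade_rank  combined
1     Amy        1      Bio         234       235
5     Zoe        6  Physics         132       138
6    Lena        6       EE         146       152
9    Sara        5     Econ         296       301
add column scaled = t['combined'] * t['grade_rank']:
  student  credits    major  grade_rank  combined  scaled
1     Amy        1      Bio         234       235   54990
5     Zoe        6  Physics         132       138   18216
6    Lena        6       EE         146       152   22192
9    Sara        5     Econ         296       301   89096
Taking the value at position 2, column 'scaled' gives 22192.

22192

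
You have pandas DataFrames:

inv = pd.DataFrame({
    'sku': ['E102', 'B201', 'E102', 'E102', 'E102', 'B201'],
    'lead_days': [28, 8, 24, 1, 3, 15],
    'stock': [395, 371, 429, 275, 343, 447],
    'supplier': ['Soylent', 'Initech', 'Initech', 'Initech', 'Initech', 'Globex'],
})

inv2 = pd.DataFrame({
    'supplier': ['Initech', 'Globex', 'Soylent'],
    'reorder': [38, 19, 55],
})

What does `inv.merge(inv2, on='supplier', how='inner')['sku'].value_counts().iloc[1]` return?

merge on 'supplier' (how='inner') → 6 rows:
    sku  lead_days  stock supplier  reorder
0  E102         28    395  Soylent       55
1  B201          8    371  Initech       38
2  E102         24    429  Initech       38
3  E102          1    275  Initech       38
4  E102          3    343  Initech       38
5  B201         15    447   Globex       19
value_counts of sku:
sku
E102    4
B201    2
Name: count, dtype: int64
value at position 1 → 2

2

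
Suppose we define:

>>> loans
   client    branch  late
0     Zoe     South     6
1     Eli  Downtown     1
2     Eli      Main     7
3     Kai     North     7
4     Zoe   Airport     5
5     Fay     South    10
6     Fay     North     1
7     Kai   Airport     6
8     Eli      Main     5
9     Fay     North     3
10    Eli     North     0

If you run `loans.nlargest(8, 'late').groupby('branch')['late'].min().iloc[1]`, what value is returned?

take 8 rows with largest late:
  client   branch  late
5    Fay    South    10
2    Eli     Main     7
3    Kai    North     7
0    Zoe    South     6
7    Kai  Airport     6
4    Zoe  Airport     5
8    Eli     Main     5
9    Fay    North     3
group by branch, min of late:
branch
Airport    5
Main       5
North      3
South      6
Name: late, dtype: int64

5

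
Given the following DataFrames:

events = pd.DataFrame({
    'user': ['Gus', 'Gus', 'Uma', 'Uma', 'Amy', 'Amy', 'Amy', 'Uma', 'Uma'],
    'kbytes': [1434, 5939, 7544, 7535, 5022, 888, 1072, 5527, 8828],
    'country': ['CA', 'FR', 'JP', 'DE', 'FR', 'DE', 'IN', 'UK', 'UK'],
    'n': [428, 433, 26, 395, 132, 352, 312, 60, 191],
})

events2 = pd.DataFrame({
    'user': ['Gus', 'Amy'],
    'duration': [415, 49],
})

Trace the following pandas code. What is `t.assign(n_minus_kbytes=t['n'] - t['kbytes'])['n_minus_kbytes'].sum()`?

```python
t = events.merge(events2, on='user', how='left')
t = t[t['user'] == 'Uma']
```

-28762

merge on 'user' (how='left') → 9 rows:
  user  kbytes country    n  duration
0  Gus    1434      CA  428     415.0
1  Gus    5939      FR  433     415.0
2  Uma    7544      JP   26       NaN
3  Uma    7535      DE  395       NaN
4  Amy    5022      FR  132      49.0
5  Amy     888      DE  352      49.0
6  Amy    1072      IN  312      49.0
7  Uma    5527      UK   60       NaN
8  Uma    8828      UK  191       NaN
filter rows where user == 'Uma':
  user  kbytes country    n  duration
2  Uma    7544      JP   26       NaN
3  Uma    7535      DE  395       NaN
7  Uma    5527      UK   60       NaN
8  Uma    8828      UK  191       NaN
add column n_minus_kbytes = t['n'] - t['kbytes']:
  user  kbytes country    n  duration  n_minus_kbytes
2  Uma    7544      JP   26       NaN           -7518
3  Uma    7535      DE  395       NaN           -7140
7  Uma    5527      UK   60       NaN           -5467
8  Uma    8828      UK  191       NaN           -8637
sum of column 'n_minus_kbytes' → -28762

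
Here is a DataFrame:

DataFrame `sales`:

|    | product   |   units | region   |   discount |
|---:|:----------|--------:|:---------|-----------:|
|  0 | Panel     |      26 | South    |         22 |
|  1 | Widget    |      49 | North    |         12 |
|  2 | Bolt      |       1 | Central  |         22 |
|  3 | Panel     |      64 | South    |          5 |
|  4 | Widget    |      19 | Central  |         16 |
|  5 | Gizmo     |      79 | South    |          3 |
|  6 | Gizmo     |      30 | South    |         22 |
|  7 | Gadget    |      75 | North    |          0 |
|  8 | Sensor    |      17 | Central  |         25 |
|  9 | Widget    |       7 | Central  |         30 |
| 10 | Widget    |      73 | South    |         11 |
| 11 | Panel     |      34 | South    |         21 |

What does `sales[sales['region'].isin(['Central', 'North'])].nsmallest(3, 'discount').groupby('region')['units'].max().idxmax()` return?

North

filter rows where region in ['Central', 'North']:
  product  units   region  discount
1  Widget     49    North        12
2    Bolt      1  Central        22
4  Widget     19  Central        16
7  Gadget     75    North         0
8  Sensor     17  Central        25
9  Widget      7  Central        30
take 3 rows with smallest discount:
  product  units   region  discount
7  Gadget     75    North         0
1  Widget     49    North        12
4  Widget     19  Central        16
group by region, max of units:
region
Central    19
North      75
Name: units, dtype: int64
Finally, label with the largest value = North.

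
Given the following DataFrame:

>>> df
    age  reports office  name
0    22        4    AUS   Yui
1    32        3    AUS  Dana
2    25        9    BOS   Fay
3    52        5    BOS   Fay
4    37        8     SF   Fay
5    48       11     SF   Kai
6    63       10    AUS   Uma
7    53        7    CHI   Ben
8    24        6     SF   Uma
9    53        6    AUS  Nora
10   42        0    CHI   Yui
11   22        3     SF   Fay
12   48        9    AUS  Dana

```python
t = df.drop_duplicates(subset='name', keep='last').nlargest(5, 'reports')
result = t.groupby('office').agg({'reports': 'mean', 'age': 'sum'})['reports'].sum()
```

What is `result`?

drop duplicate name (keep=last):
    age  reports office  name
5    48       11     SF   Kai
7    53        7    CHI   Ben
8    24        6     SF   Uma
9    53        6    AUS  Nora
10   42        0    CHI   Yui
11   22        3     SF   Fay
12   48        9    AUS  Dana
take 5 rows with largest reports:
    age  reports office  name
5    48       11     SF   Kai
12   48        9    AUS  Dana
7    53        7    CHI   Ben
8    24        6     SF   Uma
9    53        6    AUS  Nora
group by office: mean(reports), sum(age):
        reports  age
office              
AUS         7.5  101
CHI         7.0   53
SF          8.5   72

23.0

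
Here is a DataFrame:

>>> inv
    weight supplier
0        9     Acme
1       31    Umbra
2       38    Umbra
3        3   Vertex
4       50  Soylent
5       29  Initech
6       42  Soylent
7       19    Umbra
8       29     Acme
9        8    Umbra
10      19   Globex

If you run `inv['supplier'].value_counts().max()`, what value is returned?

value_counts of supplier:
supplier
Umbra      4
Acme       2
Soylent    2
Vertex     1
Initech    1
Globex     1
Name: count, dtype: int64
Taking the max of the resulting series gives 4.

4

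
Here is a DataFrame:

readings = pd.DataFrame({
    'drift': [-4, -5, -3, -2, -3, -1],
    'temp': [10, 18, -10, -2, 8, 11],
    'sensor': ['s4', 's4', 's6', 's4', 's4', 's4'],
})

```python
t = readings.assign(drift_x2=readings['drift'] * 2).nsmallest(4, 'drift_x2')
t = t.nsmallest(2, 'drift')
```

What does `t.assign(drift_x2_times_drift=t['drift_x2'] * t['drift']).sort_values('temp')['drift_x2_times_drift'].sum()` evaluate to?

add column drift_x2 = readings['drift'] * 2:
   drift  temp sensor  drift_x2
0     -4    10     s4        -8
1     -5    18     s4       -10
2     -3   -10     s6        -6
3     -2    -2     s4        -4
4     -3     8     s4        -6
5     -1    11     s4        -2
take 4 rows with smallest drift_x2:
   drift  temp sensor  drift_x2
1     -5    18     s4       -10
0     -4    10     s4        -8
2     -3   -10     s6        -6
4     -3     8     s4        -6
take 2 rows with smallest drift:
   drift  temp sensor  drift_x2
1     -5    18     s4       -10
0     -4    10     s4        -8
add column drift_x2_times_drift = t['drift_x2'] * t['drift']:
   drift  temp sensor  drift_x2  drift_x2_times_drift
1     -5    18     s4       -10                    50
0     -4    10     s4        -8                    32
sort by temp:
   drift  temp sensor  drift_x2  drift_x2_times_drift
0     -4    10     s4        -8                    32
1     -5    18     s4       -10                    50
Finally, sum of column 'drift_x2_times_drift' = 82.

82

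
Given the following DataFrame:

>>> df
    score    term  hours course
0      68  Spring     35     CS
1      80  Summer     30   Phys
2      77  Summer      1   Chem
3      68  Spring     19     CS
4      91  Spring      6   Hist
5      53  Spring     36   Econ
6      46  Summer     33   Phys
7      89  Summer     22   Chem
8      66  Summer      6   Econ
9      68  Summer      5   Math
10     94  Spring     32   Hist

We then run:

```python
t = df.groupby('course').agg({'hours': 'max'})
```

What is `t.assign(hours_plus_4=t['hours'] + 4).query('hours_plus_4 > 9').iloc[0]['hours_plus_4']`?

39

group by course, max of hours:
        hours
course       
CS         35
Chem       22
Econ       36
Hist       32
Math        5
Phys       33
add column hours_plus_4 = t['hours'] + 4:
        hours  hours_plus_4
course                     
CS         35            39
Chem       22            26
Econ       36            40
Hist       32            36
Math        5             9
Phys       33            37
filter rows where hours_plus_4 > 9:
        hours  hours_plus_4
course                     
CS         35            39
Chem       22            26
Econ       36            40
Hist       32            36
Phys       33            37
The value at position 0, column 'hours_plus_4' is 39.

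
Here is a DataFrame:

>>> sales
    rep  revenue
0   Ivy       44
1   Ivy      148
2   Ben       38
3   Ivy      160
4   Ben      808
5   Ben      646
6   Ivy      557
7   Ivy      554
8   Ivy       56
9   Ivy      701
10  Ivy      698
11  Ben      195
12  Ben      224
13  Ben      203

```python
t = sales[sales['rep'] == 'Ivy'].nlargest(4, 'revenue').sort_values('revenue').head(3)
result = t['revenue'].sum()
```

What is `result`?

1809

filter rows where rep == 'Ivy':
    rep  revenue
0   Ivy       44
1   Ivy      148
3   Ivy      160
6   Ivy      557
7   Ivy      554
8   Ivy       56
9   Ivy      701
10  Ivy      698
take 4 rows with largest revenue:
    rep  revenue
9   Ivy      701
10  Ivy      698
6   Ivy      557
7   Ivy      554
sort by revenue:
    rep  revenue
7   Ivy      554
6   Ivy      557
10  Ivy      698
9   Ivy      701
take first 3 rows:
    rep  revenue
7   Ivy      554
6   Ivy      557
10  Ivy      698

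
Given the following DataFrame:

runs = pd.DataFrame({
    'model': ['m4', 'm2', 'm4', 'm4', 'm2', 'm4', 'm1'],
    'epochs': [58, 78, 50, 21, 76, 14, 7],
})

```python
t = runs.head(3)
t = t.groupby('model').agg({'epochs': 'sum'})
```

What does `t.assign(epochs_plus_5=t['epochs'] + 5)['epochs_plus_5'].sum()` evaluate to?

take first 3 rows:
  model  epochs
0    m4      58
1    m2      78
2    m4      50
group by model, sum of epochs:
       epochs
model        
m2         78
m4        108
add column epochs_plus_5 = t['epochs'] + 5:
       epochs  epochs_plus_5
model                       
m2         78             83
m4        108            113
Then the sum of column 'epochs_plus_5': 196

196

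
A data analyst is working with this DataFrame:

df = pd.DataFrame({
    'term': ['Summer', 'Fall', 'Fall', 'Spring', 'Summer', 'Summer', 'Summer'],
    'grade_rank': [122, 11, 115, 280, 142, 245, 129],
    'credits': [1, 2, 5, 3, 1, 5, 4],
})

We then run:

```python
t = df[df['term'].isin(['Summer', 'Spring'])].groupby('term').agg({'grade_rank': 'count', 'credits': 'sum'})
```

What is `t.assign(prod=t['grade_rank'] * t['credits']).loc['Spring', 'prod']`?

filter rows where term in ['Summer', 'Spring']:
     term  grade_rank  credits
0  Summer         122        1
3  Spring         280        3
4  Summer         142        1
5  Summer         245        5
6  Summer         129        4
group by term: count(grade_rank), sum(credits):
        grade_rank  credits
term                       
Spring           1        3
Summer           4       11
add column prod = t['grade_rank'] * t['credits']:
        grade_rank  credits  prod
term                             
Spring           1        3     3
Summer           4       11    44

3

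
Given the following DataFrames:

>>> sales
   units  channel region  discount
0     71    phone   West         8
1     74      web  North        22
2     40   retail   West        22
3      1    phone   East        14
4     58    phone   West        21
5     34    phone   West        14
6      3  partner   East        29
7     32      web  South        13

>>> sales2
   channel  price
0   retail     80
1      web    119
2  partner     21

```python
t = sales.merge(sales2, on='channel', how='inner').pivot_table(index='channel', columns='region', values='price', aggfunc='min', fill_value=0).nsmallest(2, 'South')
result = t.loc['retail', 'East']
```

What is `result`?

0

merge on 'channel' (how='inner') → 4 rows:
   units  channel region  discount  price
0     74      web  North        22    119
1     40   retail   West        22     80
2      3  partner   East        29     21
3     32      web  South        13    119
pivot: rows=channel, cols=region, min(price):
region   East  North  South  West
channel                          
partner    21      0      0     0
retail      0      0      0    80
web         0    119    119     0
take 2 rows with smallest South:
region   East  North  South  West
channel                          
partner    21      0      0     0
retail      0      0      0    80
Taking the value at row 'retail', column 'East' gives 0.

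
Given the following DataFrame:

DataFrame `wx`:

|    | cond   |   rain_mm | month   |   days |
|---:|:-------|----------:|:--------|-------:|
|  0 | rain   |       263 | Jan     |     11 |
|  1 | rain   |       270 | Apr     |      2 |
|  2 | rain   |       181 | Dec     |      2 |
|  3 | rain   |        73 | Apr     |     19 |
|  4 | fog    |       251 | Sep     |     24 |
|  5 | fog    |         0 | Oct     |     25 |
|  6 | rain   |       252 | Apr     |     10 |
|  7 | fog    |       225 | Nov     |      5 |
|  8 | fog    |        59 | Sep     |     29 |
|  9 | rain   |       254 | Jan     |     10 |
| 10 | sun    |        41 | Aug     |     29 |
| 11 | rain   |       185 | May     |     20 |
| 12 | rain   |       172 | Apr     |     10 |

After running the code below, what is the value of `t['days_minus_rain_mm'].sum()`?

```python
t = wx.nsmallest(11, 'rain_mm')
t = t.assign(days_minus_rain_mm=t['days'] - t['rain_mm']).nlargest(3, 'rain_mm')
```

-713

take 11 rows with smallest rain_mm:
    cond  rain_mm month  days
5    fog        0   Oct    25
10   sun       41   Aug    29
8    fog       59   Sep    29
3   rain       73   Apr    19
12  rain      172   Apr    10
2   rain      181   Dec     2
11  rain      185   May    20
7    fog      225   Nov     5
4    fog      251   Sep    24
6   rain      252   Apr    10
9   rain      254   Jan    10
add column days_minus_rain_mm = t['days'] - t['rain_mm']:
    cond  rain_mm month  days  days_minus_rain_mm
5    fog        0   Oct    25                  25
10   sun       41   Aug    29                 -12
8    fog       59   Sep    29                 -30
3   rain       73   Apr    19                 -54
12  rain      172   Apr    10                -162
2   rain      181   Dec     2                -179
11  rain      185   May    20                -165
7    fog      225   Nov     5                -220
4    fog      251   Sep    24                -227
6   rain      252   Apr    10                -242
9   rain      254   Jan    10                -244
take 3 rows with largest rain_mm:
   cond  rain_mm month  days  days_minus_rain_mm
9  rain      254   Jan    10                -244
6  rain      252   Apr    10                -242
4   fog      251   Sep    24                -227
The sum of column 'days_minus_rain_mm' is -713.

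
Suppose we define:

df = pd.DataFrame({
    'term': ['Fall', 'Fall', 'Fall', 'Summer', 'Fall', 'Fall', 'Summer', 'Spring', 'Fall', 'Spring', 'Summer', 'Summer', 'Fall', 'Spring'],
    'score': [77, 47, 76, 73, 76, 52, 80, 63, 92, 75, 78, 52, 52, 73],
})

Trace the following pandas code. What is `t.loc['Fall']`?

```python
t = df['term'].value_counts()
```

7

value_counts of term:
term
Fall      7
Summer    4
Spring    3
Name: count, dtype: int64
Finally, value at index 'Fall' = 7.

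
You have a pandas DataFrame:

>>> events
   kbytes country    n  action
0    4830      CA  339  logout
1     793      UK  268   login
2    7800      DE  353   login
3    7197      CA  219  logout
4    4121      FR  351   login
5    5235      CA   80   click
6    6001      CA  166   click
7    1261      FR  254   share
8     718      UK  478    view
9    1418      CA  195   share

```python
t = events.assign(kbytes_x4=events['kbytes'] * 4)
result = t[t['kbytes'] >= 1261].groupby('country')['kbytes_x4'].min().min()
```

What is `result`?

5044

add column kbytes_x4 = events['kbytes'] * 4:
   kbytes country    n  action  kbytes_x4
0    4830      CA  339  logout      19320
1     793      UK  268   login       3172
2    7800      DE  353   login      31200
3    7197      CA  219  logout      28788
4    4121      FR  351   login      16484
5    5235      CA   80   click      20940
6    6001      CA  166   click      24004
7    1261      FR  254   share       5044
8     718      UK  478    view       2872
9    1418      CA  195   share       5672
filter rows where kbytes >= 1261:
   kbytes country    n  action  kbytes_x4
0    4830      CA  339  logout      19320
2    7800      DE  353   login      31200
3    7197      CA  219  logout      28788
4    4121      FR  351   login      16484
5    5235      CA   80   click      20940
6    6001      CA  166   click      24004
7    1261      FR  254   share       5044
9    1418      CA  195   share       5672
group by country, min of kbytes_x4:
country
CA     5672
DE    31200
FR     5044
Name: kbytes_x4, dtype: int64
min of the resulting series → 5044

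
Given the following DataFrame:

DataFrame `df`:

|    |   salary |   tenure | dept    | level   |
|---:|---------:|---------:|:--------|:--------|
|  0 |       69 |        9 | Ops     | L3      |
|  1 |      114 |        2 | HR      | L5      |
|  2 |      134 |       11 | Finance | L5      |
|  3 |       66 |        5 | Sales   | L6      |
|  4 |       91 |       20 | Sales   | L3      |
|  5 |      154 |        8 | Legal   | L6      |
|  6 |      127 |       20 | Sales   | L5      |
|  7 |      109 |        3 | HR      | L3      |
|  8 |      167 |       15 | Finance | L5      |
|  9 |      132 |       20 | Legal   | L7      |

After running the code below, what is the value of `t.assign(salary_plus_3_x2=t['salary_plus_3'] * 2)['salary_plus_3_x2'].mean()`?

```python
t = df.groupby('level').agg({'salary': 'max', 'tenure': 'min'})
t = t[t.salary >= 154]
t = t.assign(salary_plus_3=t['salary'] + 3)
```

group by level: max(salary), min(tenure):
       salary  tenure
level                
L3        109       3
L5        167       2
L6        154       5
L7        132      20
filter rows where salary >= 154:
       salary  tenure
level                
L5        167       2
L6        154       5
add column salary_plus_3 = t['salary'] + 3:
       salary  tenure  salary_plus_3
level                               
L5        167       2            170
L6        154       5            157
add column salary_plus_3_x2 = t['salary_plus_3'] * 2:
       salary  tenure  salary_plus_3  salary_plus_3_x2
level                                                 
L5        167       2            170               340
L6        154       5            157               314
So mean() = 327.0.

327.0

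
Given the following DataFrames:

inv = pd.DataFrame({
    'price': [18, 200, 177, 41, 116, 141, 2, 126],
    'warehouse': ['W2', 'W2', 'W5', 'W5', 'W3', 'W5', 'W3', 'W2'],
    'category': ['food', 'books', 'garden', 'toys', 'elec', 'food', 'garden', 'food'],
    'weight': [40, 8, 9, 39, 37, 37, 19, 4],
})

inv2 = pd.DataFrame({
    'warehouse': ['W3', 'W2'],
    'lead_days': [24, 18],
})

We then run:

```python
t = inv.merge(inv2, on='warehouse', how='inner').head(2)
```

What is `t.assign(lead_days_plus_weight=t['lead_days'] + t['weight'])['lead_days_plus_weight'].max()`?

merge on 'warehouse' (how='inner') → 5 rows:
   price warehouse category  weight  lead_days
0     18        W2     food      40         18
1    200        W2    books       8         18
2    116        W3     elec      37         24
3      2        W3   garden      19         24
4    126        W2     food       4         18
take first 2 rows:
   price warehouse category  weight  lead_days
0     18        W2     food      40         18
1    200        W2    books       8         18
add column lead_days_plus_weight = t['lead_days'] + t['weight']:
   price warehouse category  weight  lead_days  lead_days_plus_weight
0     18        W2     food      40         18                     58
1    200        W2    books       8         18                     26
The max of column 'lead_days_plus_weight' is 58.

58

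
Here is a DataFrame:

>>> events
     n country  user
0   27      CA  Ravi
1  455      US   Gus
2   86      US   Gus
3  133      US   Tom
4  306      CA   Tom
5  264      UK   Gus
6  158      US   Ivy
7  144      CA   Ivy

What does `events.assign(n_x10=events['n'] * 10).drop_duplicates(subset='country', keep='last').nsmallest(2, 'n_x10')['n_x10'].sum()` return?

3020

add column n_x10 = events['n'] * 10:
     n country  user  n_x10
0   27      CA  Ravi    270
1  455      US   Gus   4550
2   86      US   Gus    860
3  133      US   Tom   1330
4  306      CA   Tom   3060
5  264      UK   Gus   2640
6  158      US   Ivy   1580
7  144      CA   Ivy   1440
drop duplicate country (keep=last):
     n country user  n_x10
5  264      UK  Gus   2640
6  158      US  Ivy   1580
7  144      CA  Ivy   1440
take 2 rows with smallest n_x10:
     n country user  n_x10
7  144      CA  Ivy   1440
6  158      US  Ivy   1580
So sum() = 3020.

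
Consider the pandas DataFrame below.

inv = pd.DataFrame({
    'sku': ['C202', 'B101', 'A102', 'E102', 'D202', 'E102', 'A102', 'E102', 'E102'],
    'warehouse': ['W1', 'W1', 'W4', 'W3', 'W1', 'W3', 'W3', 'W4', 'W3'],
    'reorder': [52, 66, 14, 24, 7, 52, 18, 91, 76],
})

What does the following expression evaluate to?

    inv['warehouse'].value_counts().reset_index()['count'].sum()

9

value_counts of warehouse:
warehouse
W3    4
W1    3
W4    2
Name: count, dtype: int64
reset_index():
  warehouse  count
0        W3      4
1        W1      3
2        W4      2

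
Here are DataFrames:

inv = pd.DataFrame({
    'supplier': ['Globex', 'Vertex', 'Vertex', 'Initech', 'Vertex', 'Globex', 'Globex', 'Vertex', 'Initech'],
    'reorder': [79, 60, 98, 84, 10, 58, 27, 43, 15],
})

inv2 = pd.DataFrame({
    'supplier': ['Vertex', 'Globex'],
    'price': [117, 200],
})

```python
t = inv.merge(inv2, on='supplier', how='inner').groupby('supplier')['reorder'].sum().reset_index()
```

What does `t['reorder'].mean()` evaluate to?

merge on 'supplier' (how='inner') → 7 rows:
  supplier  reorder  price
0   Globex       79    200
1   Vertex       60    117
2   Vertex       98    117
3   Vertex       10    117
4   Globex       58    200
5   Globex       27    200
6   Vertex       43    117
group by supplier, sum of reorder:
supplier
Globex    164
Vertex    211
Name: reorder, dtype: int64
reset_index():
  supplier  reorder
0   Globex      164
1   Vertex      211
Hence 187.5.

187.5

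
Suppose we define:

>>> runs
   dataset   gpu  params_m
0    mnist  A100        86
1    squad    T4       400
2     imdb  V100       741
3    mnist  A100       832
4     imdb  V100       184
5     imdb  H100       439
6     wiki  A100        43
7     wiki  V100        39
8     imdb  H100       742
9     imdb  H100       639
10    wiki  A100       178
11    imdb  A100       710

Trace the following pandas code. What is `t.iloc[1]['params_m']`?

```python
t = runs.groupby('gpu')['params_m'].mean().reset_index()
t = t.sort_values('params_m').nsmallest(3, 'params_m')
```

group by gpu, mean of params_m:
gpu
A100    369.800000
H100    606.666667
T4      400.000000
V100    321.333333
Name: params_m, dtype: float64
reset_index():
    gpu    params_m
0  A100  369.800000
1  H100  606.666667
2    T4  400.000000
3  V100  321.333333
sort by params_m:
    gpu    params_m
3  V100  321.333333
0  A100  369.800000
2    T4  400.000000
1  H100  606.666667
take 3 rows with smallest params_m:
    gpu    params_m
3  V100  321.333333
0  A100  369.800000
2    T4  400.000000
The value at position 1, column 'params_m' is 369.8.

369.8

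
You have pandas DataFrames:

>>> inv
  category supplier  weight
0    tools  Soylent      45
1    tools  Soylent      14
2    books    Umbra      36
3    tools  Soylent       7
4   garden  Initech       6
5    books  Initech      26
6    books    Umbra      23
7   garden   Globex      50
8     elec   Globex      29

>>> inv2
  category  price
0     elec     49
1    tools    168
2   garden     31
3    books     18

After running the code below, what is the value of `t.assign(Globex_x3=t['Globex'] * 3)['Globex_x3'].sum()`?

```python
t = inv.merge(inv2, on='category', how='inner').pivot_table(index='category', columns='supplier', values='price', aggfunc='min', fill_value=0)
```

240

merge on 'category' (how='inner') → 9 rows:
  category supplier  weight  price
0    tools  Soylent      45    168
1    tools  Soylent      14    168
2    books    Umbra      36     18
3    tools  Soylent       7    168
4   garden  Initech       6     31
5    books  Initech      26     18
6    books    Umbra      23     18
7   garden   Globex      50     31
8     elec   Globex      29     49
pivot: rows=category, cols=supplier, min(price):
supplier  Globex  Initech  Soylent  Umbra
category                                 
books          0       18        0     18
elec          49        0        0      0
garden        31       31        0      0
tools          0        0      168      0
add column Globex_x3 = t['Globex'] * 3:
supplier  Globex  Initech  Soylent  Umbra  Globex_x3
category                                            
books          0       18        0     18          0
elec          49        0        0      0        147
garden        31       31        0      0         93
tools          0        0      168      0          0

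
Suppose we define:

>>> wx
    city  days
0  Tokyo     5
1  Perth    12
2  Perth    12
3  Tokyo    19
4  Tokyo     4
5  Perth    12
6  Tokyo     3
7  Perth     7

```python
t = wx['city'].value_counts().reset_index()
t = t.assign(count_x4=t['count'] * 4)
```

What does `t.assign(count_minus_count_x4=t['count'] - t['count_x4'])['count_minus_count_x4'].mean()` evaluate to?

value_counts of city:
city
Tokyo    4
Perth    4
Name: count, dtype: int64
reset_index():
    city  count
0  Tokyo      4
1  Perth      4
add column count_x4 = t['count'] * 4:
    city  count  count_x4
0  Tokyo      4        16
1  Perth      4        16
add column count_minus_count_x4 = t['count'] - t['count_x4']:
    city  count  count_x4  count_minus_count_x4
0  Tokyo      4        16                   -12
1  Perth      4        16                   -12
Then the mean of column 'count_minus_count_x4': -12.0

-12.0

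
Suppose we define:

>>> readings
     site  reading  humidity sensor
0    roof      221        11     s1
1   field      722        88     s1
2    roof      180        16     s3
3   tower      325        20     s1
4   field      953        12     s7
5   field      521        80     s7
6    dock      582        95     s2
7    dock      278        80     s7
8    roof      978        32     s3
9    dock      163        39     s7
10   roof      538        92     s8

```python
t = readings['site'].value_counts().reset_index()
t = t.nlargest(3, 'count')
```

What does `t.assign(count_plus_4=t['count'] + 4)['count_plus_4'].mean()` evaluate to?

7.33333333333

value_counts of site:
site
roof     4
field    3
dock     3
tower    1
Name: count, dtype: int64
reset_index():
    site  count
0   roof      4
1  field      3
2   dock      3
3  tower      1
take 3 rows with largest count:
    site  count
0   roof      4
1  field      3
2   dock      3
add column count_plus_4 = t['count'] + 4:
    site  count  count_plus_4
0   roof      4             8
1  field      3             7
2   dock      3             7
Then the mean of column 'count_plus_4': 7.33333333333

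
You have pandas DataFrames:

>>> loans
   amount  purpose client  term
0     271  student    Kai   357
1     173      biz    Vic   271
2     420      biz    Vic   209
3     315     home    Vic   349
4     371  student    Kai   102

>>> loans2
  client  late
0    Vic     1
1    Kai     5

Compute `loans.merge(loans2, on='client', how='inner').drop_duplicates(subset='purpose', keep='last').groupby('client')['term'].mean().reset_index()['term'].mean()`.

merge on 'client' (how='inner') → 5 rows:
   amount  purpose client  term  late
0     271  student    Kai   357     5
1     173      biz    Vic   271     1
2     420      biz    Vic   209     1
3     315     home    Vic   349     1
4     371  student    Kai   102     5
drop duplicate purpose (keep=last):
   amount  purpose client  term  late
2     420      biz    Vic   209     1
3     315     home    Vic   349     1
4     371  student    Kai   102     5
group by client, mean of term:
client
Kai    102.0
Vic    279.0
Name: term, dtype: float64
reset_index():
  client   term
0    Kai  102.0
1    Vic  279.0

190.5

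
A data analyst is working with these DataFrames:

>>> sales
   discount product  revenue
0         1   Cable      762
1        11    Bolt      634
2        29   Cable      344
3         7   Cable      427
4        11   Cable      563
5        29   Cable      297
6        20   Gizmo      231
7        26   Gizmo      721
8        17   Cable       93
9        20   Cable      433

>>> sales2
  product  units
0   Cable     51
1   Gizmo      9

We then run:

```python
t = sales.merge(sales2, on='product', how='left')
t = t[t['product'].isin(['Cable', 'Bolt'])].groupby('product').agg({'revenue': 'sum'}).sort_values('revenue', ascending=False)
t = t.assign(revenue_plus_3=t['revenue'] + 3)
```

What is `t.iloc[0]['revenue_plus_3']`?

merge on 'product' (how='left') → 10 rows:
   discount product  revenue  units
0         1   Cable      762   51.0
1        11    Bolt      634    NaN
2        29   Cable      344   51.0
3         7   Cable      427   51.0
4        11   Cable      563   51.0
5        29   Cable      297   51.0
6        20   Gizmo      231    9.0
7        26   Gizmo      721    9.0
8        17   Cable       93   51.0
9        20   Cable      433   51.0
filter rows where product in ['Cable', 'Bolt']:
   discount product  revenue  units
0         1   Cable      762   51.0
1        11    Bolt      634    NaN
2        29   Cable      344   51.0
3         7   Cable      427   51.0
4        11   Cable      563   51.0
5        29   Cable      297   51.0
8        17   Cable       93   51.0
9        20   Cable      433   51.0
group by product, sum of revenue:
         revenue
product         
Bolt         634
Cable       2919
sort by revenue descending:
         revenue
product         
Cable       2919
Bolt         634
add column revenue_plus_3 = t['revenue'] + 3:
         revenue  revenue_plus_3
product                         
Cable       2919            2922
Bolt         634             637
Reading off the value at position 0, column 'revenue_plus_3', we get 2922.

2922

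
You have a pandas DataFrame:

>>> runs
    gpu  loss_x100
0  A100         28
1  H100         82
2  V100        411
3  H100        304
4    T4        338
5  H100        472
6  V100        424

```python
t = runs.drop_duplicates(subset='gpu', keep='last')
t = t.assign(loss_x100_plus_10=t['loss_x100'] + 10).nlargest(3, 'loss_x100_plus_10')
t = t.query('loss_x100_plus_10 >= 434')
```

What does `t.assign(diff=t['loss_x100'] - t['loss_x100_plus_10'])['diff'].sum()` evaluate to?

drop duplicate gpu (keep=last):
    gpu  loss_x100
0  A100         28
4    T4        338
5  H100        472
6  V100        424
add column loss_x100_plus_10 = t['loss_x100'] + 10:
    gpu  loss_x100  loss_x100_plus_10
0  A100         28                 38
4    T4        338                348
5  H100        472                482
6  V100        424                434
take 3 rows with largest loss_x100_plus_10:
    gpu  loss_x100  loss_x100_plus_10
5  H100        472                482
6  V100        424                434
4    T4        338                348
filter rows where loss_x100_plus_10 >= 434:
    gpu  loss_x100  loss_x100_plus_10
5  H100        472                482
6  V100        424                434
add column diff = t['loss_x100'] - t['loss_x100_plus_10']:
    gpu  loss_x100  loss_x100_plus_10  diff
5  H100        472                482   -10
6  V100        424                434   -10
Reading off the sum of column 'diff', we get -20.

-20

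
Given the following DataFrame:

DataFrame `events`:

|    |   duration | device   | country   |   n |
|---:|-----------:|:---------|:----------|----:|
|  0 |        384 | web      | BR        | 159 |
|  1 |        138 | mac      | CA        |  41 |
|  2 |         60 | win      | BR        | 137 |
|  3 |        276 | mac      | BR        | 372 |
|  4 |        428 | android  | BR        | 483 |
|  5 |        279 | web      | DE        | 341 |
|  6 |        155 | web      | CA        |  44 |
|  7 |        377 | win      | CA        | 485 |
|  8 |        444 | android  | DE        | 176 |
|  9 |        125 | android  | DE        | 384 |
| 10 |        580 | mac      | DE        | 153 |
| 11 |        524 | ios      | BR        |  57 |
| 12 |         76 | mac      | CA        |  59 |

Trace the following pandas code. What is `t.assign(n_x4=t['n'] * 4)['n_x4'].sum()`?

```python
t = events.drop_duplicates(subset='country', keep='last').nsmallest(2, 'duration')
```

drop duplicate country (keep=last):
    duration device country    n
10       580    mac      DE  153
11       524    ios      BR   57
12        76    mac      CA   59
take 2 rows with smallest duration:
    duration device country   n
12        76    mac      CA  59
11       524    ios      BR  57
add column n_x4 = t['n'] * 4:
    duration device country   n  n_x4
12        76    mac      CA  59   236
11       524    ios      BR  57   228
Reading off the sum of column 'n_x4', we get 464.

464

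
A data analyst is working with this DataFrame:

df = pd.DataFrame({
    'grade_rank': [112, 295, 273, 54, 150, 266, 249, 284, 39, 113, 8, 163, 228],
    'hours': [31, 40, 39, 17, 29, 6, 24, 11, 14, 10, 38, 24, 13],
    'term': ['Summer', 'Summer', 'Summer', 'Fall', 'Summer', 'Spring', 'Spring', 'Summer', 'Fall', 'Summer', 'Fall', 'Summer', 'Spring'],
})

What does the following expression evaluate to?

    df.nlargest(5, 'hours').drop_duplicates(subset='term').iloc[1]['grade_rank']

8

take 5 rows with largest hours:
    grade_rank  hours    term
1          295     40  Summer
2          273     39  Summer
10           8     38    Fall
0          112     31  Summer
4          150     29  Summer
drop duplicate term (keep=first):
    grade_rank  hours    term
1          295     40  Summer
10           8     38    Fall
So iloc[1]['grade_rank'] = 8.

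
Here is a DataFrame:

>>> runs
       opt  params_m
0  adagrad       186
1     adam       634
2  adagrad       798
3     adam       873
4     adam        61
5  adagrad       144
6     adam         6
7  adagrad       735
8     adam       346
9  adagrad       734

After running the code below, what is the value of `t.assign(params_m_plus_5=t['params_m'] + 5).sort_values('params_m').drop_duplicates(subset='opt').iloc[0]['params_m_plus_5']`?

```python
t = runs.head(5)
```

66

take first 5 rows:
       opt  params_m
0  adagrad       186
1     adam       634
2  adagrad       798
3     adam       873
4     adam        61
add column params_m_plus_5 = t['params_m'] + 5:
       opt  params_m  params_m_plus_5
0  adagrad       186              191
1     adam       634              639
2  adagrad       798              803
3     adam       873              878
4     adam        61               66
sort by params_m:
       opt  params_m  params_m_plus_5
4     adam        61               66
0  adagrad       186              191
1     adam       634              639
2  adagrad       798              803
3     adam       873              878
drop duplicate opt (keep=first):
       opt  params_m  params_m_plus_5
4     adam        61               66
0  adagrad       186              191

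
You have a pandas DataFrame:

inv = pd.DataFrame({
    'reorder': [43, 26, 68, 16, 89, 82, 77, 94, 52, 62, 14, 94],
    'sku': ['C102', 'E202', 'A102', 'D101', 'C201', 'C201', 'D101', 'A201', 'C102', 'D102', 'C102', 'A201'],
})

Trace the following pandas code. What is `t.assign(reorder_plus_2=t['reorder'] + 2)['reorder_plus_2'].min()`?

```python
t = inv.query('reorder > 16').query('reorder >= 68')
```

70

filter rows where reorder > 16:
    reorder   sku
0        43  C102
1        26  E202
2        68  A102
4        89  C201
5        82  C201
6        77  D101
7        94  A201
8        52  C102
9        62  D102
11       94  A201
filter rows where reorder >= 68:
    reorder   sku
2        68  A102
4        89  C201
5        82  C201
6        77  D101
7        94  A201
11       94  A201
add column reorder_plus_2 = t['reorder'] + 2:
    reorder   sku  reorder_plus_2
2        68  A102              70
4        89  C201              91
5        82  C201              84
6        77  D101              79
7        94  A201              96
11       94  A201              96
So min() = 70.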